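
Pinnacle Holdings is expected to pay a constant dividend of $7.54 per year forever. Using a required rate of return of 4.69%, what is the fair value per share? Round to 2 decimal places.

Zero-growth DDM (perpetuity): P₀ = D/r = 7.54 / 0.0469 = 160.7676

$160.77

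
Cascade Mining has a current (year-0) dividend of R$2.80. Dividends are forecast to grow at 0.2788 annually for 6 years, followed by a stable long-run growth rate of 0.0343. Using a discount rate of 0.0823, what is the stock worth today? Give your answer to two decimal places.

Two-stage DDM. Project D₁…D_6 at 0.2788, terminal growth 0.0343, discount at r = 0.0823.
D_1 = 3.5806
D_2 = 4.5789
D_3 = 5.8555
D_4 = 7.4880
D_5 = 9.5757
D_6 = 12.2454
Terminal value at t=6: TV = D_7/(r−g) = 12.6654/(0.0823−0.0343) = 263.8634
P₀ = 3.5806/(1+0.0823)^1 + 4.5789/(1+0.0823)^2 + 5.8555/(1+0.0823)^3 + 7.4880/(1+0.0823)^4 + 9.5757/(1+0.0823)^5 + 12.2454/(1+0.0823)^6 + 263.8634/(1+0.0823)^6 = 195.5301

R$195.53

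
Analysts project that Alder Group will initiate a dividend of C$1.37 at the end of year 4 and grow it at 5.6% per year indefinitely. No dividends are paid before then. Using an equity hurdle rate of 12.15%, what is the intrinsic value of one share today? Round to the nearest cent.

Deferred-dividend DDM. At t=3 the remaining stream is a growing perpetuity with first payment D_4 = 1.37.
V_3 = D_4/(r−g) = 1.37/(0.1215−0.056) = 20.9160
P₀ = V_3/(1+r)^3 = 20.9160/(1+0.1215)^3 = 14.8280

C$14.83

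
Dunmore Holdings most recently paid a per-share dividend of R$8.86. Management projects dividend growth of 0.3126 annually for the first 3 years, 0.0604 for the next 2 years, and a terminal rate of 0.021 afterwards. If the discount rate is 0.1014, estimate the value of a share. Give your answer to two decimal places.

R$243.01

Three-stage DDM. Project D₁…D_5; terminal Gordon value at t=5 with g = 0.021; discount at r = 0.1014.
D_1 = 11.6296
D_2 = 15.2651
D_3 = 20.0369
D_4 = 21.2471
D_5 = 22.5305
TV_5 = 23.0036/(0.1014−0.021) = 286.1146
P₀ = Σ Dₜ/(1+r)ᵗ + TV_5/(1+r)^5 = 243.0072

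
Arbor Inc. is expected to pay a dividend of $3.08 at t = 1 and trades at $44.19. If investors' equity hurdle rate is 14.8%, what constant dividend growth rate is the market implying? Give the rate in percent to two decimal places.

From P₀ = D₁/(r − g), the implied growth is g = r − D₁/P₀.
g = 0.148 − 3.08/44.19 = 0.148 − 0.06970 = 0.07830

7.83%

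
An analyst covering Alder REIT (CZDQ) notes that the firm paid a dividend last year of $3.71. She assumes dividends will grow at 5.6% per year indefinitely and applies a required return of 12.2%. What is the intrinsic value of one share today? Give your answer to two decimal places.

Gordon growth model: P₀ = D₁/(r − g). D₁ = 3.71 × (1 + 0.056) = 3.9178.
P₀ = 3.9178 / (0.122 − 0.056) = 3.9178 / 0.066 = 59.3600

$59.36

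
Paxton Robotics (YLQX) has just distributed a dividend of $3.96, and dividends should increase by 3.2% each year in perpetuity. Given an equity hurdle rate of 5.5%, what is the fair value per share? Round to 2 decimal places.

$177.68

Gordon growth model: P₀ = D₁/(r − g). D₁ = 3.96 × (1 + 0.032) = 4.0867.
P₀ = 4.0867 / (0.055 − 0.032) = 4.0867 / 0.023 = 177.6835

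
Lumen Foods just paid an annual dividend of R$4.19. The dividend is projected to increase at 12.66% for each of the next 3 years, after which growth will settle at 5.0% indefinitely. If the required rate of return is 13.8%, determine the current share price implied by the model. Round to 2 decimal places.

R$60.83

Two-stage DDM. Project D₁…D_3 at 0.1266, terminal growth 0.05, discount at r = 0.138.
D_1 = 4.7205
D_2 = 5.3181
D_3 = 5.9913
Terminal value at t=3: TV = D_4/(r−g) = 6.2909/(0.138−0.05) = 71.4875
P₀ = 4.7205/(1+0.138)^1 + 5.3181/(1+0.138)^2 + 5.9913/(1+0.138)^3 + 71.4875/(1+0.138)^3 = 60.8267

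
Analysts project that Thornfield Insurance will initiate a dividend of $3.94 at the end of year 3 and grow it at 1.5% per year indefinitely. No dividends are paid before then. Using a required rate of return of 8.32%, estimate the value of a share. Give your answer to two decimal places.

$49.24

Deferred-dividend DDM. At t=2 the remaining stream is a growing perpetuity with first payment D_3 = 3.94.
V_2 = D_3/(r−g) = 3.94/(0.0832−0.015) = 57.7713
P₀ = V_2/(1+r)^2 = 57.7713/(1+0.0832)^2 = 49.2373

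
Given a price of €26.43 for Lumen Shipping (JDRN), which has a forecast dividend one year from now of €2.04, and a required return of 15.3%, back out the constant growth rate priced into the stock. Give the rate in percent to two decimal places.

7.58%

From P₀ = D₁/(r − g), the implied growth is g = r − D₁/P₀.
g = 0.153 − 2.04/26.43 = 0.153 − 0.07719 = 0.07581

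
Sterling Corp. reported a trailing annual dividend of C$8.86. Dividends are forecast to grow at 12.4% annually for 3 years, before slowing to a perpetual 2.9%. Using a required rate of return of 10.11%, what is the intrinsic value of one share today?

C$162.20

Two-stage DDM. Project D₁…D_3 at 0.124, terminal growth 0.029, discount at r = 0.1011.
D_1 = 9.9586
D_2 = 11.1935
D_3 = 12.5815
Terminal value at t=3: TV = D_4/(r−g) = 12.9464/(0.1011−0.029) = 179.5613
P₀ = 9.9586/(1+0.1011)^1 + 11.1935/(1+0.1011)^2 + 12.5815/(1+0.1011)^3 + 179.5613/(1+0.1011)^3 = 162.2042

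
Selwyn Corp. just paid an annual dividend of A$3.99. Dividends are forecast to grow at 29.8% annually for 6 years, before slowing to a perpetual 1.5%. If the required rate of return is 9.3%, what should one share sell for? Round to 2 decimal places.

A$191.24

Two-stage DDM. Project D₁…D_6 at 0.298, terminal growth 0.015, discount at r = 0.093.
D_1 = 5.1790
D_2 = 6.7224
D_3 = 8.7256
D_4 = 11.3259
D_5 = 14.7010
D_6 = 19.0819
Terminal value at t=6: TV = D_7/(r−g) = 19.3681/(0.093−0.015) = 248.3090
P₀ = 5.1790/(1+0.093)^1 + 6.7224/(1+0.093)^2 + 8.7256/(1+0.093)^3 + 11.3259/(1+0.093)^4 + 14.7010/(1+0.093)^5 + 19.0819/(1+0.093)^6 + 248.3090/(1+0.093)^6 = 191.2366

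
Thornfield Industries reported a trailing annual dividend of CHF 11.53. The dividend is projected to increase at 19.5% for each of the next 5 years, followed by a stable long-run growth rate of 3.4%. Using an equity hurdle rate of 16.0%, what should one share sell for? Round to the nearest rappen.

Two-stage DDM. Project D₁…D_5 at 0.195, terminal growth 0.034, discount at r = 0.16.
D_1 = 13.7783
D_2 = 16.4651
D_3 = 19.6758
D_4 = 23.5126
D_5 = 28.0976
Terminal value at t=5: TV = D_6/(r−g) = 29.0529/(0.16−0.034) = 230.5785
P₀ = 13.7783/(1+0.16)^1 + 16.4651/(1+0.16)^2 + 19.6758/(1+0.16)^3 + 23.5126/(1+0.16)^4 + 28.0976/(1+0.16)^5 + 230.5785/(1+0.16)^5 = 172.8645

CHF 172.86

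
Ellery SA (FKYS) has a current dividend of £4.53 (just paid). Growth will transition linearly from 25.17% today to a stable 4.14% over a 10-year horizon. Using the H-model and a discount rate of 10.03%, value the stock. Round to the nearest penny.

H-model: P₀ = D₀[(1+g_L) + H(g_S−g_L)]/(r−g_L), with H = 10/2 = 5.
P₀ = 4.53 × [(1+0.0414) + 5×(0.2517−0.0414)] / (0.1003−0.0414)
   = 4.53 × 2.0929 / 0.0589 = 160.9650

£160.96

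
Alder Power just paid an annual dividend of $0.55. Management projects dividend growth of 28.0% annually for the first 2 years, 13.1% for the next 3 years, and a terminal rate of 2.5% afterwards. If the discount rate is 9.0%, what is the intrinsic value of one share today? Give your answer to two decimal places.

$17.22

Three-stage DDM. Project D₁…D_5; terminal Gordon value at t=5 with g = 0.025; discount at r = 0.09.
D_1 = 0.7040
D_2 = 0.9011
D_3 = 1.0192
D_4 = 1.1527
D_5 = 1.3037
TV_5 = 1.3363/(0.09−0.025) = 20.5580
P₀ = Σ Dₜ/(1+r)ᵗ + TV_5/(1+r)^5 = 17.2165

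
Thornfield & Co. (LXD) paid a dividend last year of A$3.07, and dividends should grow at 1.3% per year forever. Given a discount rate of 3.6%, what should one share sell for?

Gordon growth model: P₀ = D₁/(r − g). D₁ = 3.07 × (1 + 0.013) = 3.1099.
P₀ = 3.1099 / (0.036 − 0.013) = 3.1099 / 0.023 = 135.2135

A$135.21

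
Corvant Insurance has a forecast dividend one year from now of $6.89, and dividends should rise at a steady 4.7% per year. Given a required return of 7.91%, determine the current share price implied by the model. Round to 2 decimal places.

$214.64

Gordon growth model: P₀ = D₁/(r − g), with D₁ = 6.89 given directly.
P₀ = 6.8900 / (0.0791 − 0.047) = 6.8900 / 0.0321 = 214.6417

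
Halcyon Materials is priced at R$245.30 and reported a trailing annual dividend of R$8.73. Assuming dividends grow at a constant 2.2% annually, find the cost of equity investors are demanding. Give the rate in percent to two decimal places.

Rearranging the constant-growth DDM: r = D₁/P₀ + g.
D₁ = 8.73 × (1 + 0.022) = 8.9221.
r = 8.9221 / 245.30 + 0.022 = 0.03637 + 0.022 = 0.05837

5.84%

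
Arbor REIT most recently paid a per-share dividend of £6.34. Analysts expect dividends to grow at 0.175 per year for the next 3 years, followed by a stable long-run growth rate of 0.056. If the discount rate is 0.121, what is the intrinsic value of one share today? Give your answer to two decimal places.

Two-stage DDM. Project D₁…D_3 at 0.175, terminal growth 0.056, discount at r = 0.121.
D_1 = 7.4495
D_2 = 8.7532
D_3 = 10.2850
Terminal value at t=3: TV = D_4/(r−g) = 10.8609/(0.121−0.056) = 167.0911
P₀ = 7.4495/(1+0.121)^1 + 8.7532/(1+0.121)^2 + 10.2850/(1+0.121)^3 + 167.0911/(1+0.121)^3 = 139.5262

£139.53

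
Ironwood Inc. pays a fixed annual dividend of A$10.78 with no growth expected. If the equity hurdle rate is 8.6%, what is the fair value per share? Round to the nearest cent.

A$125.35

Zero-growth DDM (perpetuity): P₀ = D/r = 10.78 / 0.086 = 125.3488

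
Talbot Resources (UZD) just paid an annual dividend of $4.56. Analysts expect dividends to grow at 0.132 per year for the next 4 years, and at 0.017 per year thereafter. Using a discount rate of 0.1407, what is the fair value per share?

Two-stage DDM. Project D₁…D_4 at 0.132, terminal growth 0.017, discount at r = 0.1407.
D_1 = 5.1619
D_2 = 5.8433
D_3 = 6.6146
D_4 = 7.4877
Terminal value at t=4: TV = D_5/(r−g) = 7.6150/(0.1407−0.017) = 61.5605
P₀ = 5.1619/(1+0.1407)^1 + 5.8433/(1+0.1407)^2 + 6.6146/(1+0.1407)^3 + 7.4877/(1+0.1407)^4 + 61.5605/(1+0.1407)^4 = 54.2542

$54.25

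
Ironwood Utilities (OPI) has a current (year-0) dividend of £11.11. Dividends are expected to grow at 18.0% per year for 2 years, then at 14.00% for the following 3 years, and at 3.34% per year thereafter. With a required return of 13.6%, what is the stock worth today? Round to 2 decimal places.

£181.76

Three-stage DDM. Project D₁…D_5; terminal Gordon value at t=5 with g = 0.0334; discount at r = 0.136.
D_1 = 13.1098
D_2 = 15.4696
D_3 = 17.6353
D_4 = 20.1042
D_5 = 22.9188
TV_5 = 23.6843/(0.136−0.0334) = 230.8414
P₀ = Σ Dₜ/(1+r)ᵗ + TV_5/(1+r)^5 = 181.7609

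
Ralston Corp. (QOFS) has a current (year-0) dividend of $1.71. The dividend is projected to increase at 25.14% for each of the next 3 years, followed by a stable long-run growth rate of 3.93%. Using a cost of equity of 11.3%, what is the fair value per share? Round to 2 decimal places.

$40.79

Two-stage DDM. Project D₁…D_3 at 0.2514, terminal growth 0.0393, discount at r = 0.113.
D_1 = 2.1399
D_2 = 2.6779
D_3 = 3.3511
Terminal value at t=3: TV = D_4/(r−g) = 3.4828/(0.113−0.0393) = 47.2561
P₀ = 2.1399/(1+0.113)^1 + 2.6779/(1+0.113)^2 + 3.3511/(1+0.113)^3 + 47.2561/(1+0.113)^3 = 40.7895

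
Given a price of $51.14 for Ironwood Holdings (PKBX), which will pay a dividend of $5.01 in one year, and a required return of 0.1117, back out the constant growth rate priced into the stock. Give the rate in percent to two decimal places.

From P₀ = D₁/(r − g), the implied growth is g = r − D₁/P₀.
g = 0.1117 − 5.01/51.14 = 0.1117 − 0.09797 = 0.01373

1.37%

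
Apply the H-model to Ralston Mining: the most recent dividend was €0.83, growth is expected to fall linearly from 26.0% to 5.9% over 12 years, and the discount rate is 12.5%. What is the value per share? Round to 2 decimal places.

€28.48

H-model: P₀ = D₀[(1+g_L) + H(g_S−g_L)]/(r−g_L), with H = 12/2 = 6.
P₀ = 0.83 × [(1+0.059) + 6×(0.26−0.059)] / (0.125−0.059)
   = 0.83 × 2.2650 / 0.066 = 28.4841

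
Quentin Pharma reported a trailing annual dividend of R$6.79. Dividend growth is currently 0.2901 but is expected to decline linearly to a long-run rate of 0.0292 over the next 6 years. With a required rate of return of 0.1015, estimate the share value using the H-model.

R$170.16

H-model: P₀ = D₀[(1+g_L) + H(g_S−g_L)]/(r−g_L), with H = 6/2 = 3.
P₀ = 6.79 × [(1+0.0292) + 3×(0.2901−0.0292)] / (0.1015−0.0292)
   = 6.79 × 1.8119 / 0.0723 = 170.1632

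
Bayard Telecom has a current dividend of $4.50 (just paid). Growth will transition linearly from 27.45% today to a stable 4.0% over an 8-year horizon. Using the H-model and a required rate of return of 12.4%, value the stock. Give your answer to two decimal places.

$105.96

H-model: P₀ = D₀[(1+g_L) + H(g_S−g_L)]/(r−g_L), with H = 8/2 = 4.
P₀ = 4.50 × [(1+0.04) + 4×(0.2745−0.04)] / (0.124−0.04)
   = 4.50 × 1.9780 / 0.084 = 105.9643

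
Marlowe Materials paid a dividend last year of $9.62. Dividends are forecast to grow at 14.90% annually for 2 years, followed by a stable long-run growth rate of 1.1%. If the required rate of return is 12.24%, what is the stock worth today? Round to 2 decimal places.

$111.42

Two-stage DDM. Project D₁…D_2 at 0.149, terminal growth 0.011, discount at r = 0.1224.
D_1 = 11.0534
D_2 = 12.7003
Terminal value at t=2: TV = D_3/(r−g) = 12.8400/(0.1224−0.011) = 115.2607
P₀ = 11.0534/(1+0.1224)^1 + 12.7003/(1+0.1224)^2 + 115.2607/(1+0.1224)^2 = 111.4219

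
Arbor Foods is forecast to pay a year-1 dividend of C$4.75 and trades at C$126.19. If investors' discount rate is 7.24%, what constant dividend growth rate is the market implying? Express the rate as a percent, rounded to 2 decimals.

From P₀ = D₁/(r − g), the implied growth is g = r − D₁/P₀.
g = 0.0724 − 4.75/126.19 = 0.0724 − 0.03764 = 0.03476

3.48%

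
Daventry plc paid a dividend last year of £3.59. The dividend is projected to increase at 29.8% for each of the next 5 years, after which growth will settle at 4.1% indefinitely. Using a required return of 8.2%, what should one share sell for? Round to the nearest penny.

Two-stage DDM. Project D₁…D_5 at 0.298, terminal growth 0.041, discount at r = 0.082.
D_1 = 4.6598
D_2 = 6.0484
D_3 = 7.8509
D_4 = 10.1904
D_5 = 13.2272
Terminal value at t=5: TV = D_6/(r−g) = 13.7695/(0.082−0.041) = 335.8418
P₀ = 4.6598/(1+0.082)^1 + 6.0484/(1+0.082)^2 + 7.8509/(1+0.082)^3 + 10.1904/(1+0.082)^4 + 13.2272/(1+0.082)^5 + 335.8418/(1+0.082)^5 = 258.4889

£258.49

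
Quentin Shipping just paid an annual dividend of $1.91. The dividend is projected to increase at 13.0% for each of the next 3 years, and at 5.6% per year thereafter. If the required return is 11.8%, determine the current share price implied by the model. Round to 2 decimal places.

$39.44

Two-stage DDM. Project D₁…D_3 at 0.13, terminal growth 0.056, discount at r = 0.118.
D_1 = 2.1583
D_2 = 2.4389
D_3 = 2.7559
Terminal value at t=3: TV = D_4/(r−g) = 2.9103/(0.118−0.056) = 46.9398
P₀ = 2.1583/(1+0.118)^1 + 2.4389/(1+0.118)^2 + 2.7559/(1+0.118)^3 + 46.9398/(1+0.118)^3 = 39.4443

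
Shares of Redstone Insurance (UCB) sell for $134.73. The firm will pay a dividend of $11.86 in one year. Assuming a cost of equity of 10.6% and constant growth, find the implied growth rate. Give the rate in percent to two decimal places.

From P₀ = D₁/(r − g), the implied growth is g = r − D₁/P₀.
g = 0.106 − 11.86/134.73 = 0.106 − 0.08803 = 0.01797

1.80%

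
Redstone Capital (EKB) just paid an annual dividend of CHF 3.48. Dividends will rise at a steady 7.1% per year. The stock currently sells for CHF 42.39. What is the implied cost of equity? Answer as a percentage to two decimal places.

Rearranging the constant-growth DDM: r = D₁/P₀ + g.
D₁ = 3.48 × (1 + 0.071) = 3.7271.
r = 3.7271 / 42.39 + 0.071 = 0.08792 + 0.071 = 0.15892

15.89%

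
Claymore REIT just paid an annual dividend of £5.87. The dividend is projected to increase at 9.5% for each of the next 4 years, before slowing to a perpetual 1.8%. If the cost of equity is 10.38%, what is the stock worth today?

Two-stage DDM. Project D₁…D_4 at 0.095, terminal growth 0.018, discount at r = 0.1038.
D_1 = 6.4276
D_2 = 7.0383
D_3 = 7.7069
D_4 = 8.4391
Terminal value at t=4: TV = D_5/(r−g) = 8.5910/(0.1038−0.018) = 100.1279
P₀ = 6.4276/(1+0.1038)^1 + 7.0383/(1+0.1038)^2 + 7.7069/(1+0.1038)^3 + 8.4391/(1+0.1038)^4 + 100.1279/(1+0.1038)^4 = 90.4675

£90.47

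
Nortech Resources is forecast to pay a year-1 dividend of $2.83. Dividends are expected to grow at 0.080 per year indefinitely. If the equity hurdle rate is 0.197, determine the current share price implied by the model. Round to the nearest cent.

$24.19

Gordon growth model: P₀ = D₁/(r − g), with D₁ = 2.83 given directly.
P₀ = 2.8300 / (0.197 − 0.08) = 2.8300 / 0.117 = 24.1880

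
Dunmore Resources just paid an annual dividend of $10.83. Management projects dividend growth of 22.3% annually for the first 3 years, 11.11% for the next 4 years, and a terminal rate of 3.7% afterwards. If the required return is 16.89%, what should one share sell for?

Three-stage DDM. Project D₁…D_7; terminal Gordon value at t=7 with g = 0.037; discount at r = 0.1689.
D_1 = 13.2451
D_2 = 16.1987
D_3 = 19.8111
D_4 = 22.0121
D_5 = 24.4576
D_6 = 27.1749
D_7 = 30.1940
TV_7 = 31.3112/(0.1689−0.037) = 237.3856
P₀ = Σ Dₜ/(1+r)ᵗ + TV_7/(1+r)^7 = 158.9893

$158.99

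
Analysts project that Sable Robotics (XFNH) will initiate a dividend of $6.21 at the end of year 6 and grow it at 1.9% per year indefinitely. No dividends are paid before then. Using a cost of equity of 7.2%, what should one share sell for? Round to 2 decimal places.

$82.76

Deferred-dividend DDM. At t=5 the remaining stream is a growing perpetuity with first payment D_6 = 6.21.
V_5 = D_6/(r−g) = 6.21/(0.072−0.019) = 117.1698
P₀ = V_5/(1+r)^5 = 117.1698/(1+0.072)^5 = 82.7641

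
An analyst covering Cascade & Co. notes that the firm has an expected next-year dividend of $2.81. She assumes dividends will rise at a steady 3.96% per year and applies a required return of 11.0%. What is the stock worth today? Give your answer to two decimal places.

Gordon growth model: P₀ = D₁/(r − g), with D₁ = 2.81 given directly.
P₀ = 2.8100 / (0.11 − 0.0396) = 2.8100 / 0.0704 = 39.9148

$39.91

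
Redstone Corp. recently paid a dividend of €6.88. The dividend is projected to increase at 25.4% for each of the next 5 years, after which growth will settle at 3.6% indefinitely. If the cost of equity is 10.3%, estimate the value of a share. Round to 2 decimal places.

€253.45

Two-stage DDM. Project D₁…D_5 at 0.254, terminal growth 0.036, discount at r = 0.103.
D_1 = 8.6275
D_2 = 10.8189
D_3 = 13.5669
D_4 = 17.0129
D_5 = 21.3342
Terminal value at t=5: TV = D_6/(r−g) = 22.1022/(0.103−0.036) = 329.8839
P₀ = 8.6275/(1+0.103)^1 + 10.8189/(1+0.103)^2 + 13.5669/(1+0.103)^3 + 17.0129/(1+0.103)^4 + 21.3342/(1+0.103)^5 + 329.8839/(1+0.103)^5 = 253.4479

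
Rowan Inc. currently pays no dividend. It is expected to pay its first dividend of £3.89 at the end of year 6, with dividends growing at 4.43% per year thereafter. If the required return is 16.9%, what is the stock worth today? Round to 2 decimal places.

Deferred-dividend DDM. At t=5 the remaining stream is a growing perpetuity with first payment D_6 = 3.89.
V_5 = D_6/(r−g) = 3.89/(0.169−0.0443) = 31.1949
P₀ = V_5/(1+r)^5 = 31.1949/(1+0.169)^5 = 14.2893

£14.29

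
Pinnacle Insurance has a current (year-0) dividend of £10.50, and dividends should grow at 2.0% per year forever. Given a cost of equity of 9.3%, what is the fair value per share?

Gordon growth model: P₀ = D₁/(r − g). D₁ = 10.50 × (1 + 0.02) = 10.7100.
P₀ = 10.7100 / (0.093 − 0.02) = 10.7100 / 0.073 = 146.7123

£146.71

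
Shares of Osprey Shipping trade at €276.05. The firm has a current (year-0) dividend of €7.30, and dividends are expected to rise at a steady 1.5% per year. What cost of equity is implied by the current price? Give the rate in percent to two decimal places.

4.18%

Rearranging the constant-growth DDM: r = D₁/P₀ + g.
D₁ = 7.30 × (1 + 0.015) = 7.4095.
r = 7.4095 / 276.05 + 0.015 = 0.02684 + 0.015 = 0.04184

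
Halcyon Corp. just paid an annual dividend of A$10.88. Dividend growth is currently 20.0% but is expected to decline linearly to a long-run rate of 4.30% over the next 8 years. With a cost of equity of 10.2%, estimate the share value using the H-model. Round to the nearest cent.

H-model: P₀ = D₀[(1+g_L) + H(g_S−g_L)]/(r−g_L), with H = 8/2 = 4.
P₀ = 10.88 × [(1+0.043) + 4×(0.2−0.043)] / (0.102−0.043)
   = 10.88 × 1.6710 / 0.059 = 308.1437

A$308.14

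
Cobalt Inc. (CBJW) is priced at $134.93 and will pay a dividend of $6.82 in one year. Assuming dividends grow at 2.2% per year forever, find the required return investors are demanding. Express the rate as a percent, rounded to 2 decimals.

Rearranging the constant-growth DDM: r = D₁/P₀ + g.
r = 6.8200 / 134.93 + 0.022 = 0.05054 + 0.022 = 0.07254

7.25%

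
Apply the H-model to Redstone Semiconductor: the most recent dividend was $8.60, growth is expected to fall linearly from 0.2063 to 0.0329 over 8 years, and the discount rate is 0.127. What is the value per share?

H-model: P₀ = D₀[(1+g_L) + H(g_S−g_L)]/(r−g_L), with H = 8/2 = 4.
P₀ = 8.60 × [(1+0.0329) + 4×(0.2063−0.0329)] / (0.127−0.0329)
   = 8.60 × 1.7265 / 0.0941 = 157.7885

$157.79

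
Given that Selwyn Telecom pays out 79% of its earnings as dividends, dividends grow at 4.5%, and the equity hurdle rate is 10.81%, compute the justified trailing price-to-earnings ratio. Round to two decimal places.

13.08

Justified trailing P/E = b(1+g)/(r−g) = 0.79×(1+0.045)/(0.1081−0.045) = 13.0832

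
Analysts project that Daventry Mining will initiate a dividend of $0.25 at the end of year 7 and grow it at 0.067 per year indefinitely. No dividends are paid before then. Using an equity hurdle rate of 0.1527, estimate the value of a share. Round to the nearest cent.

$1.24

Deferred-dividend DDM. At t=6 the remaining stream is a growing perpetuity with first payment D_7 = 0.25.
V_6 = D_7/(r−g) = 0.25/(0.1527−0.067) = 2.9172
P₀ = V_6/(1+r)^6 = 2.9172/(1+0.1527)^6 = 1.2435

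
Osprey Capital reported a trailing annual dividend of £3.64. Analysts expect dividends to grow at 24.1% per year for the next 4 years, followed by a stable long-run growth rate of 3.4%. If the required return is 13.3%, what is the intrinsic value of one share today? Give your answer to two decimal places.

Two-stage DDM. Project D₁…D_4 at 0.241, terminal growth 0.034, discount at r = 0.133.
D_1 = 4.5172
D_2 = 5.6059
D_3 = 6.9569
D_4 = 8.6335
Terminal value at t=4: TV = D_5/(r−g) = 8.9271/(0.133−0.034) = 90.1724
P₀ = 4.5172/(1+0.133)^1 + 5.6059/(1+0.133)^2 + 6.9569/(1+0.133)^3 + 8.6335/(1+0.133)^4 + 90.1724/(1+0.133)^4 = 73.0976

£73.10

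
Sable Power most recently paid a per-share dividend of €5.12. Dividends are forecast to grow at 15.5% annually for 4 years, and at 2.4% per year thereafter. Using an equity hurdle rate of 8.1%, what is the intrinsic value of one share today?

Two-stage DDM. Project D₁…D_4 at 0.155, terminal growth 0.024, discount at r = 0.081.
D_1 = 5.9136
D_2 = 6.8302
D_3 = 7.8889
D_4 = 9.1117
Terminal value at t=4: TV = D_5/(r−g) = 9.3303/(0.081−0.024) = 163.6903
P₀ = 5.9136/(1+0.081)^1 + 6.8302/(1+0.081)^2 + 7.8889/(1+0.081)^3 + 9.1117/(1+0.081)^4 + 163.6903/(1+0.081)^4 = 144.1058

€144.11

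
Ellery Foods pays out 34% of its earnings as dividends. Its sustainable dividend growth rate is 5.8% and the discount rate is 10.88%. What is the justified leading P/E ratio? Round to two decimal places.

6.69

Justified leading P/E = b/(r−g) = 0.34/(0.1088−0.058) = 6.6929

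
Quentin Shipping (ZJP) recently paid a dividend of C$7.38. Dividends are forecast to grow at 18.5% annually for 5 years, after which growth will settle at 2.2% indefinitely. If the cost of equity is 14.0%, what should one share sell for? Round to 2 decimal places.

C$119.08

Two-stage DDM. Project D₁…D_5 at 0.185, terminal growth 0.022, discount at r = 0.14.
D_1 = 8.7453
D_2 = 10.3632
D_3 = 12.2804
D_4 = 14.5522
D_5 = 17.2444
Terminal value at t=5: TV = D_6/(r−g) = 17.6238/(0.14−0.022) = 149.3540
P₀ = 8.7453/(1+0.14)^1 + 10.3632/(1+0.14)^2 + 12.2804/(1+0.14)^3 + 14.5522/(1+0.14)^4 + 17.2444/(1+0.14)^5 + 149.3540/(1+0.14)^5 = 119.0765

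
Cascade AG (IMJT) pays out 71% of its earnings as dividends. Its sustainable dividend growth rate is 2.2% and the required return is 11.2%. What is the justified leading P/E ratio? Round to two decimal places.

7.89

Justified leading P/E = b/(r−g) = 0.71/(0.112−0.022) = 7.8889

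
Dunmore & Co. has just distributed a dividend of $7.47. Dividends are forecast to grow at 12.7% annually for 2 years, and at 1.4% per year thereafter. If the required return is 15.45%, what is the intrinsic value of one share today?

Two-stage DDM. Project D₁…D_2 at 0.127, terminal growth 0.014, discount at r = 0.1545.
D_1 = 8.4187
D_2 = 9.4879
Terminal value at t=2: TV = D_3/(r−g) = 9.6207/(0.1545−0.014) = 68.4747
P₀ = 8.4187/(1+0.1545)^1 + 9.4879/(1+0.1545)^2 + 68.4747/(1+0.1545)^2 = 65.7843

$65.78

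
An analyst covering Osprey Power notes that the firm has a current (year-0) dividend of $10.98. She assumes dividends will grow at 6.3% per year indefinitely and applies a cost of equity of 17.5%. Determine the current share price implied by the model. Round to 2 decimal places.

Gordon growth model: P₀ = D₁/(r − g). D₁ = 10.98 × (1 + 0.063) = 11.6717.
P₀ = 11.6717 / (0.175 − 0.063) = 11.6717 / 0.112 = 104.2120

$104.21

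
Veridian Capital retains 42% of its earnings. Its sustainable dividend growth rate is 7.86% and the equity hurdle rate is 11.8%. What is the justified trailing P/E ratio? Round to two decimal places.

15.88

Payout ratio b = 1 − 0.42 = 0.58.
Justified trailing P/E = b(1+g)/(r−g) = 0.58×(1+0.0786)/(0.118−0.0786) = 15.8779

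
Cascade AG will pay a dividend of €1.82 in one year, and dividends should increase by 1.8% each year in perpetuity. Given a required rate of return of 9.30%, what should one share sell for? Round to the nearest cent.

€24.27

Gordon growth model: P₀ = D₁/(r − g), with D₁ = 1.82 given directly.
P₀ = 1.8200 / (0.093 − 0.018) = 1.8200 / 0.075 = 24.2667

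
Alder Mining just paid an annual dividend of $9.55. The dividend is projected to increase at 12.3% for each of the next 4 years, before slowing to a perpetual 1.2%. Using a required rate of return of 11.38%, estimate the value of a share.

$137.11

Two-stage DDM. Project D₁…D_4 at 0.123, terminal growth 0.012, discount at r = 0.1138.
D_1 = 10.7247
D_2 = 12.0438
D_3 = 13.5252
D_4 = 15.1888
Terminal value at t=4: TV = D_5/(r−g) = 15.3710/(0.1138−0.012) = 150.9924
P₀ = 10.7247/(1+0.1138)^1 + 12.0438/(1+0.1138)^2 + 13.5252/(1+0.1138)^3 + 15.1888/(1+0.1138)^4 + 150.9924/(1+0.1138)^4 = 137.1083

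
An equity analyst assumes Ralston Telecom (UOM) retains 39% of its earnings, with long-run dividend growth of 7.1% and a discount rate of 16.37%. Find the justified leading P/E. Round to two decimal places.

6.58

Payout ratio b = 1 − 0.39 = 0.61.
Justified leading P/E = b/(r−g) = 0.61/(0.1637−0.071) = 6.5804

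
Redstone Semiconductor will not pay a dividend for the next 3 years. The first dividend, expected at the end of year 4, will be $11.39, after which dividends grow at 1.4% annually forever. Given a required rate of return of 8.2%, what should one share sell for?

$132.23

Deferred-dividend DDM. At t=3 the remaining stream is a growing perpetuity with first payment D_4 = 11.39.
V_3 = D_4/(r−g) = 11.39/(0.082−0.014) = 167.5000
P₀ = V_3/(1+r)^3 = 167.5000/(1+0.082)^3 = 132.2309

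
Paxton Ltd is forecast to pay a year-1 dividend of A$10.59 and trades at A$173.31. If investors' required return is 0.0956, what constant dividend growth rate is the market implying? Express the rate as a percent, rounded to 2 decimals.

From P₀ = D₁/(r − g), the implied growth is g = r − D₁/P₀.
g = 0.0956 − 10.59/173.31 = 0.0956 − 0.06110 = 0.03450

3.45%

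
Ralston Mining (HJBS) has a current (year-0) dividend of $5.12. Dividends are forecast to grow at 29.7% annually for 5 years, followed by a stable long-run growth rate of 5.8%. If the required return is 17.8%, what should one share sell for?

$107.52

Two-stage DDM. Project D₁…D_5 at 0.297, terminal growth 0.058, discount at r = 0.178.
D_1 = 6.6406
D_2 = 8.6129
D_3 = 11.1709
D_4 = 14.4887
D_5 = 18.7919
Terminal value at t=5: TV = D_6/(r−g) = 19.8818/(0.178−0.058) = 165.6816
P₀ = 6.6406/(1+0.178)^1 + 8.6129/(1+0.178)^2 + 11.1709/(1+0.178)^3 + 14.4887/(1+0.178)^4 + 18.7919/(1+0.178)^5 + 165.6816/(1+0.178)^5 = 107.5234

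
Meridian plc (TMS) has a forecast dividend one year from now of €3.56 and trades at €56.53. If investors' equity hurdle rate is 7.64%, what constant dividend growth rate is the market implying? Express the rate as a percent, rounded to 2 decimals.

From P₀ = D₁/(r − g), the implied growth is g = r − D₁/P₀.
g = 0.0764 − 3.56/56.53 = 0.0764 − 0.06298 = 0.01342

1.34%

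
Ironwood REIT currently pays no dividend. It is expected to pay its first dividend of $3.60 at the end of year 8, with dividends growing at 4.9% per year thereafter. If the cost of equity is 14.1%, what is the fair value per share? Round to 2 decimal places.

Deferred-dividend DDM. At t=7 the remaining stream is a growing perpetuity with first payment D_8 = 3.60.
V_7 = D_8/(r−g) = 3.60/(0.141−0.049) = 39.1304
P₀ = V_7/(1+r)^7 = 39.1304/(1+0.141)^7 = 15.5423

$15.54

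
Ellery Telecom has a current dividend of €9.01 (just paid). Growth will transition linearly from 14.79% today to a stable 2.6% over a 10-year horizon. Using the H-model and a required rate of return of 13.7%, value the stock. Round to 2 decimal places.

H-model: P₀ = D₀[(1+g_L) + H(g_S−g_L)]/(r−g_L), with H = 10/2 = 5.
P₀ = 9.01 × [(1+0.026) + 5×(0.1479−0.026)] / (0.137−0.026)
   = 9.01 × 1.6355 / 0.111 = 132.7555

€132.76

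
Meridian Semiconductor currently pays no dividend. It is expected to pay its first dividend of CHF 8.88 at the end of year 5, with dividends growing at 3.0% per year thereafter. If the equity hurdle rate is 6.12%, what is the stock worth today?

Deferred-dividend DDM. At t=4 the remaining stream is a growing perpetuity with first payment D_5 = 8.88.
V_4 = D_5/(r−g) = 8.88/(0.0612−0.03) = 284.6154
P₀ = V_4/(1+r)^4 = 284.6154/(1+0.0612)^4 = 224.4241

CHF 224.42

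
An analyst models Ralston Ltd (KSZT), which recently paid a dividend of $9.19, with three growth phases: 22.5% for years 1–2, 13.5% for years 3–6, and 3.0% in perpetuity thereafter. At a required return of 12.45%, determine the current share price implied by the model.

$188.94

Three-stage DDM. Project D₁…D_6; terminal Gordon value at t=6 with g = 0.03; discount at r = 0.1245.
D_1 = 11.2577
D_2 = 13.7907
D_3 = 15.6525
D_4 = 17.7656
D_5 = 20.1639
D_6 = 22.8861
TV_6 = 23.5726/(0.1245−0.03) = 249.4460
P₀ = Σ Dₜ/(1+r)ᵗ + TV_6/(1+r)^6 = 188.9426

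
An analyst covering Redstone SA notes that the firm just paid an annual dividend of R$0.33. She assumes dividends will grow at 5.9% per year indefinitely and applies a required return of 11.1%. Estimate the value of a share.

Gordon growth model: P₀ = D₁/(r − g). D₁ = 0.33 × (1 + 0.059) = 0.3495.
P₀ = 0.3495 / (0.111 − 0.059) = 0.3495 / 0.052 = 6.7206

R$6.72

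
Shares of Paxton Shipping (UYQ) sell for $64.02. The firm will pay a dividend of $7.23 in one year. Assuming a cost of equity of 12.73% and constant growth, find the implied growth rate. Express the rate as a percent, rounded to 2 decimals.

From P₀ = D₁/(r − g), the implied growth is g = r − D₁/P₀.
g = 0.1273 − 7.23/64.02 = 0.1273 − 0.11293 = 0.01437

1.44%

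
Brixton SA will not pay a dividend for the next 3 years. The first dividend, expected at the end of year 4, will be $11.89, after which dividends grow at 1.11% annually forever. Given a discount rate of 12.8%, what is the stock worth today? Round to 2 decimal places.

$70.87

Deferred-dividend DDM. At t=3 the remaining stream is a growing perpetuity with first payment D_4 = 11.89.
V_3 = D_4/(r−g) = 11.89/(0.128−0.0111) = 101.7109
P₀ = V_3/(1+r)^3 = 101.7109/(1+0.128)^3 = 70.8663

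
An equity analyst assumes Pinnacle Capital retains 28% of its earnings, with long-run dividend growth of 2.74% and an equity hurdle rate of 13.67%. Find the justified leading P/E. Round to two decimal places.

Payout ratio b = 1 − 0.28 = 0.72.
Justified leading P/E = b/(r−g) = 0.72/(0.1367−0.0274) = 6.5874

6.59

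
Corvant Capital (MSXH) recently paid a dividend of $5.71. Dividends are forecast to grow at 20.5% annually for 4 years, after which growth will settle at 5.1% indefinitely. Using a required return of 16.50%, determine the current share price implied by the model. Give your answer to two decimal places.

$85.12

Two-stage DDM. Project D₁…D_4 at 0.205, terminal growth 0.051, discount at r = 0.165.
D_1 = 6.8806
D_2 = 8.2911
D_3 = 9.9907
D_4 = 12.0388
Terminal value at t=4: TV = D_5/(r−g) = 12.6528/(0.165−0.051) = 110.9896
P₀ = 6.8806/(1+0.165)^1 + 8.2911/(1+0.165)^2 + 9.9907/(1+0.165)^3 + 12.0388/(1+0.165)^4 + 110.9896/(1+0.165)^4 = 85.1220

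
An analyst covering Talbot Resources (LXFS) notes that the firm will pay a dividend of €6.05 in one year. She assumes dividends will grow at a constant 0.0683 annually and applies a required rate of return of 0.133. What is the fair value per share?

Gordon growth model: P₀ = D₁/(r − g), with D₁ = 6.05 given directly.
P₀ = 6.0500 / (0.133 − 0.0683) = 6.0500 / 0.0647 = 93.5085

€93.51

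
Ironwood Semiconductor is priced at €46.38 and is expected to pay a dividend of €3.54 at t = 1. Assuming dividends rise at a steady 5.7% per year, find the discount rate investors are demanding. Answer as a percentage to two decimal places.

Rearranging the constant-growth DDM: r = D₁/P₀ + g.
r = 3.5400 / 46.38 + 0.057 = 0.07633 + 0.057 = 0.13333

13.33%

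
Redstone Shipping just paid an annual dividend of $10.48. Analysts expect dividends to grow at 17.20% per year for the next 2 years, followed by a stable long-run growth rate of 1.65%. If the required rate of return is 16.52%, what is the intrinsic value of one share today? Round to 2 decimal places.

$93.62

Two-stage DDM. Project D₁…D_2 at 0.172, terminal growth 0.0165, discount at r = 0.1652.
D_1 = 12.2826
D_2 = 14.3952
Terminal value at t=2: TV = D_3/(r−g) = 14.6327/(0.1652−0.0165) = 98.4040
P₀ = 12.2826/(1+0.1652)^1 + 14.3952/(1+0.1652)^2 + 98.4040/(1+0.1652)^2 = 93.6228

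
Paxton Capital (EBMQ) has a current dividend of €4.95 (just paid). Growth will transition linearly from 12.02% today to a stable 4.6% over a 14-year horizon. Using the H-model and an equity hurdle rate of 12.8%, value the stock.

€94.50

H-model: P₀ = D₀[(1+g_L) + H(g_S−g_L)]/(r−g_L), with H = 14/2 = 7.
P₀ = 4.95 × [(1+0.046) + 7×(0.1202−0.046)] / (0.128−0.046)
   = 4.95 × 1.5654 / 0.082 = 94.4967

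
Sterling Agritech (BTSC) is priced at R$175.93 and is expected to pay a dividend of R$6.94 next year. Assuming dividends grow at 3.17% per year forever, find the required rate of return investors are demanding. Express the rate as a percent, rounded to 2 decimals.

Rearranging the constant-growth DDM: r = D₁/P₀ + g.
r = 6.9400 / 175.93 + 0.0317 = 0.03945 + 0.0317 = 0.07115

7.11%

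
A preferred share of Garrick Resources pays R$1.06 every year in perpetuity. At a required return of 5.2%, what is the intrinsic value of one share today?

Zero-growth DDM (perpetuity): P₀ = D/r = 1.06 / 0.052 = 20.3846

R$20.38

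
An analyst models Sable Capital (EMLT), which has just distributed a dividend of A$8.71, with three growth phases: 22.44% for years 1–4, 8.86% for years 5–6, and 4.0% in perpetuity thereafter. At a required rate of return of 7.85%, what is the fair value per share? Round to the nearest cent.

Three-stage DDM. Project D₁…D_6; terminal Gordon value at t=6 with g = 0.04; discount at r = 0.0785.
D_1 = 10.6645
D_2 = 13.0576
D_3 = 15.9878
D_4 = 19.5754
D_5 = 21.3098
D_6 = 23.1979
TV_6 = 24.1258/(0.0785−0.04) = 626.6437
P₀ = Σ Dₜ/(1+r)ᵗ + TV_6/(1+r)^6 = 475.8716

A$475.87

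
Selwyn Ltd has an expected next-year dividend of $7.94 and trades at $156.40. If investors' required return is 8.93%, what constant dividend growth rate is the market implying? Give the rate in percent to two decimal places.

3.85%

From P₀ = D₁/(r − g), the implied growth is g = r − D₁/P₀.
g = 0.0893 − 7.94/156.40 = 0.0893 − 0.05077 = 0.03853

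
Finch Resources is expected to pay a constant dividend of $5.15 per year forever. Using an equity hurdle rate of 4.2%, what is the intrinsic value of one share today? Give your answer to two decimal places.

Zero-growth DDM (perpetuity): P₀ = D/r = 5.15 / 0.042 = 122.6190

$122.62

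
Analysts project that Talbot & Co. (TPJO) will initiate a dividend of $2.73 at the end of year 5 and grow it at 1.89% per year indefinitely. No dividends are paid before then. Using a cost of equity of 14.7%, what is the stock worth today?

$12.31

Deferred-dividend DDM. At t=4 the remaining stream is a growing perpetuity with first payment D_5 = 2.73.
V_4 = D_5/(r−g) = 2.73/(0.147−0.0189) = 21.3115
P₀ = V_4/(1+r)^4 = 21.3115/(1+0.147)^4 = 12.3129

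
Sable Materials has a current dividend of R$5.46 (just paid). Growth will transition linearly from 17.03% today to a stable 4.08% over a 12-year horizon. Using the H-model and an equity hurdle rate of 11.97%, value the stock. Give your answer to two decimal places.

R$125.79

H-model: P₀ = D₀[(1+g_L) + H(g_S−g_L)]/(r−g_L), with H = 12/2 = 6.
P₀ = 5.46 × [(1+0.0408) + 6×(0.1703−0.0408)] / (0.1197−0.0408)
   = 5.46 × 1.8178 / 0.0789 = 125.7945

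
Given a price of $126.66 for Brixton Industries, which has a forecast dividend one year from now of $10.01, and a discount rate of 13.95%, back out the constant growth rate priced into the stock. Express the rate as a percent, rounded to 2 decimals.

6.05%

From P₀ = D₁/(r − g), the implied growth is g = r − D₁/P₀.
g = 0.1395 − 10.01/126.66 = 0.1395 − 0.07903 = 0.06047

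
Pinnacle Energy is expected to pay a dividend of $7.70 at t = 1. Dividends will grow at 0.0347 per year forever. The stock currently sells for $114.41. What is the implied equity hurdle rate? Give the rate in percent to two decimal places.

10.20%

Rearranging the constant-growth DDM: r = D₁/P₀ + g.
r = 7.7000 / 114.41 + 0.0347 = 0.06730 + 0.0347 = 0.10200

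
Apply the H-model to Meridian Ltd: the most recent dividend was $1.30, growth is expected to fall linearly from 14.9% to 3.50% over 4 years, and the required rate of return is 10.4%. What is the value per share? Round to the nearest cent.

H-model: P₀ = D₀[(1+g_L) + H(g_S−g_L)]/(r−g_L), with H = 4/2 = 2.
P₀ = 1.30 × [(1+0.035) + 2×(0.149−0.035)] / (0.104−0.035)
   = 1.30 × 1.2630 / 0.069 = 23.7957

$23.80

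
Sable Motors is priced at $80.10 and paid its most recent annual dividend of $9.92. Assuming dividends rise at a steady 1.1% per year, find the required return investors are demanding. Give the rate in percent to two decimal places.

13.62%

Rearranging the constant-growth DDM: r = D₁/P₀ + g.
D₁ = 9.92 × (1 + 0.011) = 10.0291.
r = 10.0291 / 80.10 + 0.011 = 0.12521 + 0.011 = 0.13621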